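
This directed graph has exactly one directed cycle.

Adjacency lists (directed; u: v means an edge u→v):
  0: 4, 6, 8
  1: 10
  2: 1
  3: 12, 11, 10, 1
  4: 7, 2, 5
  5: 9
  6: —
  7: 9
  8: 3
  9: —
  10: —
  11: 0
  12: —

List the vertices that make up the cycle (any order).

0, 3, 8, 11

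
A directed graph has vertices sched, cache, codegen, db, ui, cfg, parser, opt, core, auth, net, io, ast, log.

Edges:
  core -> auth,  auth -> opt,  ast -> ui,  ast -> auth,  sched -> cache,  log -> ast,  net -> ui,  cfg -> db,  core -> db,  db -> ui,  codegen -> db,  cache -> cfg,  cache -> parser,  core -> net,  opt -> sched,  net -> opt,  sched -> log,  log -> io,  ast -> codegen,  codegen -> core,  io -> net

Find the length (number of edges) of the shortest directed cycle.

For each vertex v, BFS finds the shortest path from v back to v.
The shortest such closed walk is sched → log → io → net → opt → sched, length 5.

5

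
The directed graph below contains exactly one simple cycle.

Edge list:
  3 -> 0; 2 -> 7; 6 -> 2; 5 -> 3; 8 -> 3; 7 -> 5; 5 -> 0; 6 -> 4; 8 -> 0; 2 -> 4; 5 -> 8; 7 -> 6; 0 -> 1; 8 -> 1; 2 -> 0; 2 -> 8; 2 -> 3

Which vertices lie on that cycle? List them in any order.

2, 6, 7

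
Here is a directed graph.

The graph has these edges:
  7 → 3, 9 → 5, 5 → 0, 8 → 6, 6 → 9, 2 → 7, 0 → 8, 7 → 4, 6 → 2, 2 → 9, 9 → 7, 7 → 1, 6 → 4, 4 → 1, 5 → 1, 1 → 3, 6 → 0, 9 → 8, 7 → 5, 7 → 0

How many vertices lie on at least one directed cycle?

7

A vertex is on a directed cycle iff it belongs to a strongly connected component of size ≥ 2 (or has a self-loop).
The vertices on cycles are {0, 2, 5, 6, 7, 8, 9} — 7 in total.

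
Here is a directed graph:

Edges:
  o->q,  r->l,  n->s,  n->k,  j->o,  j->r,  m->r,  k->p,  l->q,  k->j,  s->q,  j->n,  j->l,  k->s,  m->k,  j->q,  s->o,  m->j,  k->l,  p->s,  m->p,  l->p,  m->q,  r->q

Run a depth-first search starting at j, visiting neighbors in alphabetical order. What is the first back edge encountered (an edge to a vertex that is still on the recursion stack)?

DFS from j (visiting neighbors in alphabetical order); mark gray on enter, black on exit:
j gray
  l gray
    p gray
      s gray
        o gray
          q gray
          q black
        o black
        s→q: q black — skip
      s black
    p black
    l→q: q black — skip
  l black
  n gray
    k gray
      k→j: j is gray → back edge
First back edge: k → j.

k→j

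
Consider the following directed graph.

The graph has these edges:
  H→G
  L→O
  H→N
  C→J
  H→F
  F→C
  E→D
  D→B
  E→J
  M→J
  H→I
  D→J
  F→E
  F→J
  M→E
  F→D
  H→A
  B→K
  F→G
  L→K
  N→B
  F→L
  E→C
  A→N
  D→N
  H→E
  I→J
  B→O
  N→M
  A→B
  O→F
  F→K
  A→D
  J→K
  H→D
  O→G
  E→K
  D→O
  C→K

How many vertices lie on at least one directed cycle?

A vertex is on a directed cycle iff it belongs to a strongly connected component of size ≥ 2 (or has a self-loop).
The vertices on cycles are {B, D, E, F, L, M, N, O} — 8 in total.

8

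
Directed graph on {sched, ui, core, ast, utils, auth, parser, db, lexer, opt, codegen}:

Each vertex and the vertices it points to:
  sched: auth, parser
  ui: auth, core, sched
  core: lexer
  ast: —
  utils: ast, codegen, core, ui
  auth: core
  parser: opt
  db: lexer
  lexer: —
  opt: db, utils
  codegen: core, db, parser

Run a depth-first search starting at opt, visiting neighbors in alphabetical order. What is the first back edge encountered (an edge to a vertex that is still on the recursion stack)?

parser→opt

DFS from opt (visiting neighbors in alphabetical order); mark gray on enter, black on exit:
opt gray
  db gray
    lexer gray
    lexer black
  db black
  utils gray
    ast gray
    ast black
    codegen gray
      core gray
        core→lexer: lexer black — skip
      core black
      codegen→db: db black — skip
      parser gray
        parser→opt: opt is gray → back edge
First back edge: parser → opt.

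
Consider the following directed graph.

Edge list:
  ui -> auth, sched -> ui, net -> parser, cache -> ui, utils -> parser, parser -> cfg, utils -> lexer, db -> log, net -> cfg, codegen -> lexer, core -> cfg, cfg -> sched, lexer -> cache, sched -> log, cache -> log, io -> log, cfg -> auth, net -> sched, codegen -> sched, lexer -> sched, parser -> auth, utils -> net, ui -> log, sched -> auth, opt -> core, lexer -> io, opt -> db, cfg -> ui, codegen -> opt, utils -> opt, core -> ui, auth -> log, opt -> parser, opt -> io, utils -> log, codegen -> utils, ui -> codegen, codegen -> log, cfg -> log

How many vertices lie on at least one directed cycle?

11

A vertex is on a directed cycle iff it belongs to a strongly connected component of size ≥ 2 (or has a self-loop).
The vertices on cycles are {ui, cfg, net, opt, core, cache, lexer, sched, utils, parser, codegen} — 11 in total.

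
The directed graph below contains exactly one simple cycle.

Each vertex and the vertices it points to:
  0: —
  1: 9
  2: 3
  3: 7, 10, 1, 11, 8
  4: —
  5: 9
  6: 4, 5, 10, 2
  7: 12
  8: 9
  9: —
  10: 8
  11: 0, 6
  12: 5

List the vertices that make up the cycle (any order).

DFS with gray/black marking from 3:
3 gray
  7 gray
    12 gray
      5 gray
        9 gray
        9 black
      5 black
    12 black
  7 black
  10 gray
    8 gray
      8→9: 9 black — skip
    8 black
  10 black
  1 gray
    1→9: 9 black — skip
  1 black
  11 gray
    0 gray
    0 black
    6 gray
      4 gray
      4 black
      6→5: 5 black — skip
      6→10: 10 black — skip
      2 gray
        2→3: 3 is gray → back edge
Back edge closes the cycle 3 → 11 → 6 → 2 → 3; its vertices are {2, 3, 6, 11}.

2, 3, 6, 11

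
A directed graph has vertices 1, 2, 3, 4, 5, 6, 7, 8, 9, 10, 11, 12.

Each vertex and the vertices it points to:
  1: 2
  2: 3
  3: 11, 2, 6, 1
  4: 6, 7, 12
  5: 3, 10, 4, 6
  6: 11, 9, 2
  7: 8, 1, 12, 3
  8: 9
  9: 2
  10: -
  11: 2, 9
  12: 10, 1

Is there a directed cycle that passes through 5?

No

5 lies on a cycle iff there is a path from 5 back to itself.
Exploring from 5, it never reaches itself; equivalently, its strongly connected component is a singleton.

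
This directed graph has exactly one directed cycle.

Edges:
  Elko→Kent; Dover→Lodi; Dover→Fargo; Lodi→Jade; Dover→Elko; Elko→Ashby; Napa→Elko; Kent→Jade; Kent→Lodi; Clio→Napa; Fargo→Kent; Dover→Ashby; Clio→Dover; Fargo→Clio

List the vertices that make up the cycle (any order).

DFS with gray/black marking from Clio:
Clio gray
  Napa gray
    Elko gray
      Ashby gray
      Ashby black
      Kent gray
        Lodi gray
          Jade gray
          Jade black
        Lodi black
        Kent→Jade: Jade black — skip
      Kent black
    Elko black
  Napa black
  Dover gray
    Fargo gray
      Fargo→Clio: Clio is gray → back edge
Back edge closes the cycle Clio → Dover → Fargo → Clio; its vertices are {Clio, Dover, Fargo}.

Clio, Dover, Fargo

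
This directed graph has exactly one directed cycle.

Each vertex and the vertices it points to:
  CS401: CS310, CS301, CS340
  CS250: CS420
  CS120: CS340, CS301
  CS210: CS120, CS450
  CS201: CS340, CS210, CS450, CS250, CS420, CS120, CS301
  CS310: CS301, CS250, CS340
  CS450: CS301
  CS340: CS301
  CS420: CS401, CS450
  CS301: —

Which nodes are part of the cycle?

DFS with gray/black marking from CS420:
CS420 gray
  CS401 gray
    CS310 gray
      CS301 gray
      CS301 black
      CS250 gray
        CS250→CS420: CS420 is gray → back edge
Back edge closes the cycle CS420 → CS401 → CS310 → CS250 → CS420; its vertices are {CS250, CS310, CS401, CS420}.

CS250, CS310, CS401, CS420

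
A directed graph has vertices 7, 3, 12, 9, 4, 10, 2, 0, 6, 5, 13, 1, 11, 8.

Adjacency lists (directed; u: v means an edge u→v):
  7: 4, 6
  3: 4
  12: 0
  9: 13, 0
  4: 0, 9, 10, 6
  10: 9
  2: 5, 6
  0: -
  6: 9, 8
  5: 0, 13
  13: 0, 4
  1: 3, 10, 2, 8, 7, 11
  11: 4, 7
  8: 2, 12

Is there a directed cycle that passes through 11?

No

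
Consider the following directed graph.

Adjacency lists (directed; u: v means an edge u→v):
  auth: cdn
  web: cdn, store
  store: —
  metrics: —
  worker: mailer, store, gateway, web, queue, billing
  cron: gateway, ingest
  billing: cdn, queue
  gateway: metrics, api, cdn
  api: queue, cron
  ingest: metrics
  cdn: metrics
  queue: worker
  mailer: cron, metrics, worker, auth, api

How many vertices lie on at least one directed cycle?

A vertex is on a directed cycle iff it belongs to a strongly connected component of size ≥ 2 (or has a self-loop).
The vertices on cycles are {api, cron, queue, mailer, worker, billing, gateway} — 7 in total.

7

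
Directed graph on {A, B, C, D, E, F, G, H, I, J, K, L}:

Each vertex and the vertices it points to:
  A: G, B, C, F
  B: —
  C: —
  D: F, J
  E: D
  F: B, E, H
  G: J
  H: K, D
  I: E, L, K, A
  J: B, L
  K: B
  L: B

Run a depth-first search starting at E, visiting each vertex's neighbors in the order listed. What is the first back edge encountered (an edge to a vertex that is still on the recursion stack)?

F->E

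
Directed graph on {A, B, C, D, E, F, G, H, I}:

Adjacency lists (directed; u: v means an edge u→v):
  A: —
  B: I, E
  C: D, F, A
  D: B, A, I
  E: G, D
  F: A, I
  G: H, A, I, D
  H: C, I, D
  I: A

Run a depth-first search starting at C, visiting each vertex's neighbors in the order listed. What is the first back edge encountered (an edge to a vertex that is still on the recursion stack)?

DFS from C (visiting each vertex's neighbors in the order listed); mark gray on enter, black on exit:
C gray
  D gray
    B gray
      I gray
        A gray
        A black
      I black
      E gray
        G gray
          H gray
            H→C: C is gray → back edge
First back edge: H → C.

H->C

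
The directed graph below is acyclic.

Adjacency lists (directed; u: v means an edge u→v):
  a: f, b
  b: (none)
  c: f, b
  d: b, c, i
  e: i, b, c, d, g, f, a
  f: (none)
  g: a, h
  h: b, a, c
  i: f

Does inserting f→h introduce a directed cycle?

Adding f→h creates a cycle iff h can already reach f.
Path from h: h → a → f.
So h → … → f → h is a cycle.

Yes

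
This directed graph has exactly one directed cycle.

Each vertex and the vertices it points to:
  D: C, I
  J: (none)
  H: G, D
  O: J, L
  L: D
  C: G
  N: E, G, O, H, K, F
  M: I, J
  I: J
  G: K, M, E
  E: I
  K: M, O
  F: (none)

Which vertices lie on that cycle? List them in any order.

DFS with gray/black marking from O:
O gray
  J gray
  J black
  L gray
    D gray
      C gray
        G gray
          K gray
            M gray
              I gray
                I→J: J black — skip
              I black
              M→J: J black — skip
            M black
            K→O: O is gray → back edge
Back edge closes the cycle O → L → D → C → G → K → O; its vertices are {C, D, G, K, L, O}.

C, D, G, K, L, O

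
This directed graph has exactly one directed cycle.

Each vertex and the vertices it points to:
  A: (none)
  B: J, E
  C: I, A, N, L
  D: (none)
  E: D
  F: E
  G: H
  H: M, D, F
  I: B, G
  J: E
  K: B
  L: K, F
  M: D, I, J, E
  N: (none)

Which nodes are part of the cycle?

G, H, I, M

DFS with gray/black marking from I:
I gray
  B gray
    J gray
      E gray
        D gray
        D black
      E black
    J black
    B→E: E black — skip
  B black
  G gray
    H gray
      M gray
        M→D: D black — skip
        M→I: I is gray → back edge
Back edge closes the cycle I → G → H → M → I; its vertices are {G, H, I, M}.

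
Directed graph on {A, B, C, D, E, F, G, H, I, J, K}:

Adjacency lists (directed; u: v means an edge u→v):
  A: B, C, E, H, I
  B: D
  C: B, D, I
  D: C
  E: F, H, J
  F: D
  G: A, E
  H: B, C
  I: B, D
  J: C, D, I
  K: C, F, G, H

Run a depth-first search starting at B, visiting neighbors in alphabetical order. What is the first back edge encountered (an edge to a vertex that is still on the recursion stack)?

C->B

DFS from B (visiting neighbors in alphabetical order); mark gray on enter, black on exit:
B gray
  D gray
    C gray
      C→B: B is gray → back edge
First back edge: C → B.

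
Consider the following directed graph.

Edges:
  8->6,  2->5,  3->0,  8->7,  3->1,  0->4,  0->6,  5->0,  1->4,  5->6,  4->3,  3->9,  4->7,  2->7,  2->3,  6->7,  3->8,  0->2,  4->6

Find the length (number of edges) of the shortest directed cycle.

3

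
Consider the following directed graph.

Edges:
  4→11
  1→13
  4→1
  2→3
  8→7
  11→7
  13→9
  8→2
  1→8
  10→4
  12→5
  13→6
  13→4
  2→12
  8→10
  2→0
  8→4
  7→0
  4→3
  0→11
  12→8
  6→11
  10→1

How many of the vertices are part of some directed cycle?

A vertex is on a directed cycle iff it belongs to a strongly connected component of size ≥ 2 (or has a self-loop).
The vertices on cycles are {0, 1, 2, 4, 7, 8, 10, 11, 12, 13} — 10 in total.

10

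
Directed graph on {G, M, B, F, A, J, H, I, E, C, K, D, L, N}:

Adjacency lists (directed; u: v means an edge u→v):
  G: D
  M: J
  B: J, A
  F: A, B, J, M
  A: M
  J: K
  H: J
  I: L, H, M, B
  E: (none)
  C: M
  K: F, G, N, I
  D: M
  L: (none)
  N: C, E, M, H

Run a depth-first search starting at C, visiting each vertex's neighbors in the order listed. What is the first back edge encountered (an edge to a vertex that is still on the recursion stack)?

A→M

DFS from C (visiting each vertex's neighbors in the order listed); mark gray on enter, black on exit:
C gray
  M gray
    J gray
      K gray
        F gray
          A gray
            A→M: M is gray → back edge
First back edge: A → M.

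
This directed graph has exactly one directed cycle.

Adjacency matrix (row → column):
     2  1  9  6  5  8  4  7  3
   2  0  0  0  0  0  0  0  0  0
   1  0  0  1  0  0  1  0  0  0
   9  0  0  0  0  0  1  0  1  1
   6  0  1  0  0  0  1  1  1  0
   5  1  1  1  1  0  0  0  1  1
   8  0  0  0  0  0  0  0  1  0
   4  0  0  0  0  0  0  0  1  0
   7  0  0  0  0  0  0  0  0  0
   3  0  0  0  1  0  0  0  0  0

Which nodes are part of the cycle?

1, 3, 6, 9

DFS with gray/black marking from 6:
6 gray
  1 gray
    9 gray
      3 gray
        3→6: 6 is gray → back edge
Back edge closes the cycle 6 → 1 → 9 → 3 → 6; its vertices are {1, 3, 6, 9}.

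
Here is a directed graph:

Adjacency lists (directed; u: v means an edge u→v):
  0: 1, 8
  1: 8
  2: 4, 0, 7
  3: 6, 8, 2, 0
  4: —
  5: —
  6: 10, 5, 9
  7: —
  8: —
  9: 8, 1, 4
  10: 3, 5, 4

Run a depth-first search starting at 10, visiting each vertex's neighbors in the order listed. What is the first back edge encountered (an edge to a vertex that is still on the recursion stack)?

DFS from 10 (visiting each vertex's neighbors in the order listed); mark gray on enter, black on exit:
10 gray
  3 gray
    6 gray
      6→10: 10 is gray → back edge
First back edge: 6 → 10.

6->10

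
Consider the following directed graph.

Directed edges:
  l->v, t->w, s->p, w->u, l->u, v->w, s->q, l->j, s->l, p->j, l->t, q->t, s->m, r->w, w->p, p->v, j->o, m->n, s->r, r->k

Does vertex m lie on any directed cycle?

m lies on a cycle iff there is a path from m back to itself.
Exploring from m, it never reaches itself; equivalently, its strongly connected component is a singleton.

No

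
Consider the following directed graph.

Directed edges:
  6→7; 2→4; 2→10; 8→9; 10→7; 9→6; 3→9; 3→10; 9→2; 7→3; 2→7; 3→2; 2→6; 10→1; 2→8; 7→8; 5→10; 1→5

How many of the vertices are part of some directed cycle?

A vertex is on a directed cycle iff it belongs to a strongly connected component of size ≥ 2 (or has a self-loop).
The vertices on cycles are {1, 2, 3, 5, 6, 7, 8, 9, 10} — 9 in total.

9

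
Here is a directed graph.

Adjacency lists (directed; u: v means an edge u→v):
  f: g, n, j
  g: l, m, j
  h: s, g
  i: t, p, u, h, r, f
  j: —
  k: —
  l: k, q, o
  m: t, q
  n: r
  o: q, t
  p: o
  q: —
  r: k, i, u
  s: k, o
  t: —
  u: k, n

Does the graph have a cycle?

Yes

DFS with white/gray/black marking, starting from k:
k gray
k black
f gray
  g gray
    l gray
      l→k: k black — skip
      q gray
      q black
      o gray
        o→q: q black — skip
        t gray
        t black
      o black
    l black
    m gray
      m→t: t black — skip
      m→q: q black — skip
    m black
    j gray
    j black
  g black
  n gray
    r gray
      r→k: k black — skip
      i gray
        i→t: t black — skip
        p gray
          p→o: o black — skip
        p black
        u gray
          u→k: k black — skip
          u→n: n is gray → back edge
Back edge found, so a cycle exists: n → r → i → u → n.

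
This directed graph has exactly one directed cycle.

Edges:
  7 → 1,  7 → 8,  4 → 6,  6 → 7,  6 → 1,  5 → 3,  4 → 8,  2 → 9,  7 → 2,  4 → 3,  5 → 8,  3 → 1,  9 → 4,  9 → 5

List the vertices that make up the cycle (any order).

DFS with gray/black marking from 9:
9 gray
  5 gray
    8 gray
    8 black
    3 gray
      1 gray
      1 black
    3 black
  5 black
  4 gray
    4→8: 8 black — skip
    6 gray
      7 gray
        2 gray
          2→9: 9 is gray → back edge
Back edge closes the cycle 9 → 4 → 6 → 7 → 2 → 9; its vertices are {2, 4, 6, 7, 9}.

2, 4, 6, 7, 9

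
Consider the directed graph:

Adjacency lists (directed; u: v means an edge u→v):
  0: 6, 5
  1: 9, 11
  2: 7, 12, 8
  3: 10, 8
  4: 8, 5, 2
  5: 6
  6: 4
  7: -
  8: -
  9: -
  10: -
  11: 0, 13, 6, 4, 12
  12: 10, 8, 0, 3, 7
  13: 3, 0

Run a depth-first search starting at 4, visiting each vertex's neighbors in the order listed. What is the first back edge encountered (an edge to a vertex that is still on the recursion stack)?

DFS from 4 (visiting each vertex's neighbors in the order listed); mark gray on enter, black on exit:
4 gray
  8 gray
  8 black
  5 gray
    6 gray
      6→4: 4 is gray → back edge
First back edge: 6 → 4.

6->4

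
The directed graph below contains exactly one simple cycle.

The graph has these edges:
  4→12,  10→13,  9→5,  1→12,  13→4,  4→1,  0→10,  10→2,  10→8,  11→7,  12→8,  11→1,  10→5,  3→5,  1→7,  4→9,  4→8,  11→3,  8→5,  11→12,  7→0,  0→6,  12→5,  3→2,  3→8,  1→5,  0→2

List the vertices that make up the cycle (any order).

DFS with gray/black marking from 7:
7 gray
  0 gray
    6 gray
    6 black
    10 gray
      2 gray
      2 black
      5 gray
      5 black
      8 gray
        8→5: 5 black — skip
      8 black
      13 gray
        4 gray
          4→8: 8 black — skip
          12 gray
            12→8: 8 black — skip
            12→5: 5 black — skip
          12 black
          9 gray
            9→5: 5 black — skip
          9 black
          1 gray
            1→7: 7 is gray → back edge
Back edge closes the cycle 7 → 0 → 10 → 13 → 4 → 1 → 7; its vertices are {0, 1, 4, 7, 10, 13}.

0, 1, 4, 7, 10, 13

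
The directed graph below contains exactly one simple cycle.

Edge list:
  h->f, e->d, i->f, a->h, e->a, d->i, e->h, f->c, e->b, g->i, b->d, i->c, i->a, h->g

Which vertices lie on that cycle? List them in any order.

a, g, h, i

DFS with gray/black marking from a:
a gray
  h gray
    f gray
      c gray
      c black
    f black
    g gray
      i gray
        i→f: f black — skip
        i→c: c black — skip
        i→a: a is gray → back edge
Back edge closes the cycle a → h → g → i → a; its vertices are {a, g, h, i}.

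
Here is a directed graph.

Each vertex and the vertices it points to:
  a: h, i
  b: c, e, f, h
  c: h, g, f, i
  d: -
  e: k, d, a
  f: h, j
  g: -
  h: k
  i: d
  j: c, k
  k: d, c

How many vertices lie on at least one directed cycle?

5

A vertex is on a directed cycle iff it belongs to a strongly connected component of size ≥ 2 (or has a self-loop).
The vertices on cycles are {c, f, h, j, k} — 5 in total.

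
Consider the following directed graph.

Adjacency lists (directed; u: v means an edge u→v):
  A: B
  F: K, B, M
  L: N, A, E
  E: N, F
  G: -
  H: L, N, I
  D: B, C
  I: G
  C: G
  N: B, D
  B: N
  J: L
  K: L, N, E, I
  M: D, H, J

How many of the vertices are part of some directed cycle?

10

A vertex is on a directed cycle iff it belongs to a strongly connected component of size ≥ 2 (or has a self-loop).
The vertices on cycles are {B, D, E, F, H, J, K, L, M, N} — 10 in total.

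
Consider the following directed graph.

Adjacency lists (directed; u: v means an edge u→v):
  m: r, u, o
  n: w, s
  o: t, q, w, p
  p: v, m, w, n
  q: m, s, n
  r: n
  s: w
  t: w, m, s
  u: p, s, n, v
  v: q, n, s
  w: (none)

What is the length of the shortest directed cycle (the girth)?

3

For each vertex v, BFS finds the shortest path from v back to v.
The shortest such closed walk is m → o → t → m, length 3.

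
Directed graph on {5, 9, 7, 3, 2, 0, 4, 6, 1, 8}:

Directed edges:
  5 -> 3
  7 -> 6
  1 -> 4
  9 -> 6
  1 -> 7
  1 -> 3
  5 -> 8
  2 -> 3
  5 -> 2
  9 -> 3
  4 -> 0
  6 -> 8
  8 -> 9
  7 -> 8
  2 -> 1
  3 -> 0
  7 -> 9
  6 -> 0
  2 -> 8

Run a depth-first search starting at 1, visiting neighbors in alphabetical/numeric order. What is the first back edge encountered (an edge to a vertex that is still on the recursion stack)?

9->6

DFS from 1 (visiting neighbors in alphabetical/numeric order); mark gray on enter, black on exit:
1 gray
  3 gray
    0 gray
    0 black
  3 black
  4 gray
    4→0: 0 black — skip
  4 black
  7 gray
    6 gray
      6→0: 0 black — skip
      8 gray
        9 gray
          9→3: 3 black — skip
          9→6: 6 is gray → back edge
First back edge: 9 → 6.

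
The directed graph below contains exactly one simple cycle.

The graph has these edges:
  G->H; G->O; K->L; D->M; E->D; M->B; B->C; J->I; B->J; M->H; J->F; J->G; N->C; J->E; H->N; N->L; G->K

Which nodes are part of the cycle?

B, D, E, J, M

DFS with gray/black marking from B:
B gray
  C gray
  C black
  J gray
    E gray
      D gray
        M gray
          M→B: B is gray → back edge
Back edge closes the cycle B → J → E → D → M → B; its vertices are {B, D, E, J, M}.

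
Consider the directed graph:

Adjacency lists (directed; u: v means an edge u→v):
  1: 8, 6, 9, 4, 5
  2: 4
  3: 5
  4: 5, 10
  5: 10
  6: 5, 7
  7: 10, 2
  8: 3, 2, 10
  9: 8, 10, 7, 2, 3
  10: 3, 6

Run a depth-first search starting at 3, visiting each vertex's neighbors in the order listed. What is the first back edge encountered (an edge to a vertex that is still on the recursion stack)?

DFS from 3 (visiting each vertex's neighbors in the order listed); mark gray on enter, black on exit:
3 gray
  5 gray
    10 gray
      10→3: 3 is gray → back edge
First back edge: 10 → 3.

10→3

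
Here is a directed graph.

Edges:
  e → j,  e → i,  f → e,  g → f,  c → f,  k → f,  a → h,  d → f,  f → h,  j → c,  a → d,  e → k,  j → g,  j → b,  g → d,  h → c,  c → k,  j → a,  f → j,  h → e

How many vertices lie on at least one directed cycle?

A vertex is on a directed cycle iff it belongs to a strongly connected component of size ≥ 2 (or has a self-loop).
The vertices on cycles are {a, c, d, e, f, g, h, j, k} — 9 in total.

9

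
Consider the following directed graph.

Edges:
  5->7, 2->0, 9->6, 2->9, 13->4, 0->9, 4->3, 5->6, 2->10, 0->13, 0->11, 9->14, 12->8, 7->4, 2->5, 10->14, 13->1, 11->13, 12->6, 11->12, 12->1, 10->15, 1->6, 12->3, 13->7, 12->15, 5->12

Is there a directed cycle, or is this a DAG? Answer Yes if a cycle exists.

No

DFS with white/gray/black marking, starting from 14:
14 gray
14 black
0 gray
  9 gray
    6 gray
    6 black
    9→14: 14 black — skip
  9 black
  11 gray
    13 gray
      7 gray
        4 gray
          3 gray
          3 black
        4 black
      7 black
      1 gray
        1→6: 6 black — skip
      1 black
      13→4: 4 black — skip
    13 black
    12 gray
      12→1: 1 black — skip
      15 gray
      15 black
      8 gray
      8 black
      12→6: 6 black — skip
      12→3: 3 black — skip
    12 black
  11 black
  0→13: 13 black — skip
0 black
2 gray
  2→0: 0 black — skip
  2→9: 9 black — skip
  10 gray
    10→14: 14 black — skip
    10→15: 15 black — skip
  10 black
  5 gray
    5→12: 12 black — skip
    5→7: 7 black — skip
    5→6: 6 black — skip
  5 black
2 black
Every edge goes to a white or black vertex — no back edge, so the graph is acyclic.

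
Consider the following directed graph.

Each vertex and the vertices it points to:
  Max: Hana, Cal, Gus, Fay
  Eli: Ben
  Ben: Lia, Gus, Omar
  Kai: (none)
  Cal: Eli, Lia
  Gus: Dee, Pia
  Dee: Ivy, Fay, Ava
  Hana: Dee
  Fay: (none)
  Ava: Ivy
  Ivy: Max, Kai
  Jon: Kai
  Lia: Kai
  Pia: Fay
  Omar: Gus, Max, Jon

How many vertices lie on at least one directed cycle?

10

A vertex is on a directed cycle iff it belongs to a strongly connected component of size ≥ 2 (or has a self-loop).
The vertices on cycles are {Ava, Ben, Cal, Dee, Eli, Gus, Ivy, Max, Hana, Omar} — 10 in total.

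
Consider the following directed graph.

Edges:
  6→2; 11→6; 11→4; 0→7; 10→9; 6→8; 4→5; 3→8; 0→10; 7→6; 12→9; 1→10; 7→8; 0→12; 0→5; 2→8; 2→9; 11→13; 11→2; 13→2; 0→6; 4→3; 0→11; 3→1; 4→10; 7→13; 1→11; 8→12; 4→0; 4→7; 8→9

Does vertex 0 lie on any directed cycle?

0 is on a cycle iff 0 can reach itself via ≥1 edge.
0 → 11 → 4 → 0 — yes.

Yes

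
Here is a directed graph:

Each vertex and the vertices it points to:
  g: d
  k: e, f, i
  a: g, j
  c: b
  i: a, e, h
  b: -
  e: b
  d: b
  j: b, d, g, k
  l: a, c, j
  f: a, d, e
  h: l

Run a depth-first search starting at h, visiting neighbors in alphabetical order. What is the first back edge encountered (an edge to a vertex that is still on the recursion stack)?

f→a

DFS from h (visiting neighbors in alphabetical order); mark gray on enter, black on exit:
h gray
  l gray
    a gray
      g gray
        d gray
          b gray
          b black
        d black
      g black
      j gray
        j→b: b black — skip
        j→d: d black — skip
        j→g: g black — skip
        k gray
          e gray
            e→b: b black — skip
          e black
          f gray
            f→a: a is gray → back edge
First back edge: f → a.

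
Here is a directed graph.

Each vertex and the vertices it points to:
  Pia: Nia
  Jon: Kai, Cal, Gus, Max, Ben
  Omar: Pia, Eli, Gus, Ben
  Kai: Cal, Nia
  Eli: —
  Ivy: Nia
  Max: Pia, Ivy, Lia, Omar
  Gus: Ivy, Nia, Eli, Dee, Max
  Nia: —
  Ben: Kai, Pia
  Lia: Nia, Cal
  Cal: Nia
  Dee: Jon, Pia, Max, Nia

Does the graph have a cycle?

DFS with white/gray/black marking, starting from Kai:
Kai gray
  Cal gray
    Nia gray
    Nia black
  Cal black
  Kai→Nia: Nia black — skip
Kai black
Pia gray
  Pia→Nia: Nia black — skip
Pia black
Jon gray
  Jon→Kai: Kai black — skip
  Jon→Cal: Cal black — skip
  Gus gray
    Ivy gray
      Ivy→Nia: Nia black — skip
    Ivy black
    Gus→Nia: Nia black — skip
    Eli gray
    Eli black
    Dee gray
      Dee→Jon: Jon is gray → back edge
Back edge found, so a cycle exists: Jon → Gus → Dee → Jon.

Yes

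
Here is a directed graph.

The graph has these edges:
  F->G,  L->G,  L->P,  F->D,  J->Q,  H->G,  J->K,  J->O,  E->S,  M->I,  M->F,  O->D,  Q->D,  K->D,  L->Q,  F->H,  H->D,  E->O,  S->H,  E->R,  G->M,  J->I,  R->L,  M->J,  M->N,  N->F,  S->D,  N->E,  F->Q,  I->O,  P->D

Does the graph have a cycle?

DFS with white/gray/black marking, starting from K:
K gray
  D gray
  D black
K black
E gray
  S gray
    H gray
      H→D: D black — skip
      G gray
        M gray
          F gray
            Q gray
              Q→D: D black — skip
            Q black
            F→D: D black — skip
            F→H: H is gray → back edge
Back edge found, so a cycle exists: H → G → M → F → H.

Yes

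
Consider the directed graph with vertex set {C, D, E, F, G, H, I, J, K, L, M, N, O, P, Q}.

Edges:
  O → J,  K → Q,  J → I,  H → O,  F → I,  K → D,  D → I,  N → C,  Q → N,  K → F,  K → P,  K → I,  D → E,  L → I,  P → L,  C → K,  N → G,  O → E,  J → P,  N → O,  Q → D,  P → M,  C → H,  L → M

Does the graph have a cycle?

DFS with white/gray/black marking, starting from K:
K gray
  F gray
    I gray
    I black
  F black
  P gray
    L gray
      L→I: I black — skip
      M gray
      M black
    L black
    P→M: M black — skip
  P black
  D gray
    D→I: I black — skip
    E gray
    E black
  D black
  K→I: I black — skip
  Q gray
    N gray
      G gray
      G black
      C gray
        H gray
          O gray
            O→E: E black — skip
            J gray
              J→I: I black — skip
              J→P: P black — skip
            J black
          O black
        H black
        C→K: K is gray → back edge
Back edge found, so a cycle exists: K → Q → N → C → K.

Yes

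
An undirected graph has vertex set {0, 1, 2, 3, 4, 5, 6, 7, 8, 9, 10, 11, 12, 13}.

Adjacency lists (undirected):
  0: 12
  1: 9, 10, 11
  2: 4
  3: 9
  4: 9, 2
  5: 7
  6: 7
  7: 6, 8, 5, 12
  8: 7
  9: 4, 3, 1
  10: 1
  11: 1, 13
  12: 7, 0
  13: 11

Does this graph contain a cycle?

DFS, tracking each vertex's parent; an edge to a visited non-parent vertex closes a cycle.
Start from 4:
visit 4 (parent –)
  visit 9 (parent 4)
    9–4: parent, skip
    visit 3 (parent 9)
      3–9: parent, skip
    visit 1 (parent 9)
      1–9: parent, skip
      visit 10 (parent 1)
        10–1: parent, skip
      visit 11 (parent 1)
        11–1: parent, skip
        visit 13 (parent 11)
          13–11: parent, skip
  visit 2 (parent 4)
    2–4: parent, skip
visit 0 (parent –)
  visit 12 (parent 0)
    visit 7 (parent 12)
      visit 6 (parent 7)
        6–7: parent, skip
      visit 8 (parent 7)
        8–7: parent, skip
      visit 5 (parent 7)
        5–7: parent, skip
      7–12: parent, skip
    12–0: parent, skip
No non-parent visited neighbor found — the graph is a forest.

No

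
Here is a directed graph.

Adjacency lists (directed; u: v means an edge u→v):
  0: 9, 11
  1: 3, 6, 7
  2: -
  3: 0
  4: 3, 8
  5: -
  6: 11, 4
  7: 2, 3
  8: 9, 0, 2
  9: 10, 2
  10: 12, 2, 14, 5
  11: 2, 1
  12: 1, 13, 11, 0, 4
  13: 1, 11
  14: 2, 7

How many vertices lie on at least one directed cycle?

13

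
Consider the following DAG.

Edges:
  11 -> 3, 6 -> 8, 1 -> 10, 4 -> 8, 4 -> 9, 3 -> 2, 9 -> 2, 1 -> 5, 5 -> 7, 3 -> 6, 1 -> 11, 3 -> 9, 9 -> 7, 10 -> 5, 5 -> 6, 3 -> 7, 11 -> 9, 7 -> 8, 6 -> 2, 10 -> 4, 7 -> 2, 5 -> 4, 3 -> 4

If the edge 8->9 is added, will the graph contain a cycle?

Adding 8→9 creates a cycle iff 9 can already reach 8.
Path from 9: 9 → 7 → 8.
So 9 → … → 8 → 9 is a cycle.

Yes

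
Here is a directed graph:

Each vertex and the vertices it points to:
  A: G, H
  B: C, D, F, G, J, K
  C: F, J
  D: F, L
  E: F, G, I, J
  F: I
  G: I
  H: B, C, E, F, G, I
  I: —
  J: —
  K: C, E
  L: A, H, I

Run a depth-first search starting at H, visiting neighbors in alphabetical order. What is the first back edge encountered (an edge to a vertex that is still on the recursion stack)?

DFS from H (visiting neighbors in alphabetical order); mark gray on enter, black on exit:
H gray
  B gray
    C gray
      F gray
        I gray
        I black
      F black
      J gray
      J black
    C black
    D gray
      D→F: F black — skip
      L gray
        A gray
          G gray
            G→I: I black — skip
          G black
          A→H: H is gray → back edge
First back edge: A → H.

A->H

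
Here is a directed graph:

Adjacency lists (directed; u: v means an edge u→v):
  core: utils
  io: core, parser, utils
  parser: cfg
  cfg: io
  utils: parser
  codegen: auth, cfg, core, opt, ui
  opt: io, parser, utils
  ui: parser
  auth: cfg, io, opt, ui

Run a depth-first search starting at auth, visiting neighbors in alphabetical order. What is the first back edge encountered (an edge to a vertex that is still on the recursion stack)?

parser->cfg

DFS from auth (visiting neighbors in alphabetical order); mark gray on enter, black on exit:
auth gray
  cfg gray
    io gray
      core gray
        utils gray
          parser gray
            parser→cfg: cfg is gray → back edge
First back edge: parser → cfg.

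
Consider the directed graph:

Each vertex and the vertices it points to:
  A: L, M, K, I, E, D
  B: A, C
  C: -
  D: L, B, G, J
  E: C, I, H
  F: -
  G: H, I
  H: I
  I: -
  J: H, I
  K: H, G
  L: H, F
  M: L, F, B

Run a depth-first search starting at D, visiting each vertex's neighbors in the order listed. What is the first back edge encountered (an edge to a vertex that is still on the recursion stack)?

DFS from D (visiting each vertex's neighbors in the order listed); mark gray on enter, black on exit:
D gray
  L gray
    H gray
      I gray
      I black
    H black
    F gray
    F black
  L black
  B gray
    A gray
      A→L: L black — skip
      M gray
        M→L: L black — skip
        M→F: F black — skip
        M→B: B is gray → back edge
First back edge: M → B.

M→B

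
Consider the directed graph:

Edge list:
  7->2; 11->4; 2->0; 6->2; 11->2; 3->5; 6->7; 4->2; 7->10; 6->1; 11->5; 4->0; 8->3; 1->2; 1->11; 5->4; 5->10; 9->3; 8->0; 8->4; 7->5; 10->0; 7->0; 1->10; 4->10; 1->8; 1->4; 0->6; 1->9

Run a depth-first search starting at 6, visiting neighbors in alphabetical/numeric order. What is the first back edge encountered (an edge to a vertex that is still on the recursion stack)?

DFS from 6 (visiting neighbors in alphabetical/numeric order); mark gray on enter, black on exit:
6 gray
  1 gray
    2 gray
      0 gray
        0→6: 6 is gray → back edge
First back edge: 0 → 6.

0→6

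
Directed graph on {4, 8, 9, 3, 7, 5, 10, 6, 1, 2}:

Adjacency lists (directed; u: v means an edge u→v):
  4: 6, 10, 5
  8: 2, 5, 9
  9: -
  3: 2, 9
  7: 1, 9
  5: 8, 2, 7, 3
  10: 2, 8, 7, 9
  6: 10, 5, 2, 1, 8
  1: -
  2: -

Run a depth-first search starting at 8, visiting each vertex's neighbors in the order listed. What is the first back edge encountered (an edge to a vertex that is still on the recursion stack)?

DFS from 8 (visiting each vertex's neighbors in the order listed); mark gray on enter, black on exit:
8 gray
  2 gray
  2 black
  5 gray
    5→8: 8 is gray → back edge
First back edge: 5 → 8.

5→8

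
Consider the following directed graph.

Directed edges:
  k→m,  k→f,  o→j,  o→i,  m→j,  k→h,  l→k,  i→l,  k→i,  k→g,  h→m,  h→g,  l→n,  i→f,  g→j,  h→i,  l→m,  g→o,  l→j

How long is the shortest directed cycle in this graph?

For each vertex v, BFS finds the shortest path from v back to v.
The shortest such closed walk is i → l → k → i, length 3.

3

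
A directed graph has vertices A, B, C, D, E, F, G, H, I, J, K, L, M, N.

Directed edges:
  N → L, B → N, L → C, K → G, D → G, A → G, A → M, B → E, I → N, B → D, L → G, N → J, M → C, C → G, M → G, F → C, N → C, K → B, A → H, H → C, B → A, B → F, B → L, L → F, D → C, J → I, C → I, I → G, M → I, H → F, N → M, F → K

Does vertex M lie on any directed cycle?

M is on a cycle iff M can reach itself via ≥1 edge.
M → I → N → M — yes.

Yes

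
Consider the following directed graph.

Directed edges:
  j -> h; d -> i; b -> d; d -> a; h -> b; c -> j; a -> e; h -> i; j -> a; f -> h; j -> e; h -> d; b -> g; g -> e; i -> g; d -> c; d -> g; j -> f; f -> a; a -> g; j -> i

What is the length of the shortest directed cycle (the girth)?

For each vertex v, BFS finds the shortest path from v back to v.
The shortest such closed walk is j → h → d → c → j, length 4.

4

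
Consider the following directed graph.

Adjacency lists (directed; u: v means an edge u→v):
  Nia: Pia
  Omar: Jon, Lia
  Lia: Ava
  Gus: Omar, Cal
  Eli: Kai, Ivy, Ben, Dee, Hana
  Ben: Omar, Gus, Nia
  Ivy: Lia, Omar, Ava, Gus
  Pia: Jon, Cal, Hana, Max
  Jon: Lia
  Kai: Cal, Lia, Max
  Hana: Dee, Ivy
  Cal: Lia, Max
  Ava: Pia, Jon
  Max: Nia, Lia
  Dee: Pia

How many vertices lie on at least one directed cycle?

A vertex is on a directed cycle iff it belongs to a strongly connected component of size ≥ 2 (or has a self-loop).
The vertices on cycles are {Ava, Cal, Dee, Gus, Ivy, Jon, Lia, Max, Nia, Pia, Hana, Omar} — 12 in total.

12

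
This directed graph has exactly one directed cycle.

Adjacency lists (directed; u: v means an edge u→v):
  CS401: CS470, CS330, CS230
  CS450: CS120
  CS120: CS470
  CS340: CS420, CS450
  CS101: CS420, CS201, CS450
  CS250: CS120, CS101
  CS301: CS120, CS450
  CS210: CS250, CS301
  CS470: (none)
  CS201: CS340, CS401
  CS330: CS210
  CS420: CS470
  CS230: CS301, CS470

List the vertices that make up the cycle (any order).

CS101, CS201, CS210, CS250, CS330, CS401

DFS with gray/black marking from CS401:
CS401 gray
  CS470 gray
  CS470 black
  CS330 gray
    CS210 gray
      CS250 gray
        CS120 gray
          CS120→CS470: CS470 black — skip
        CS120 black
        CS101 gray
          CS420 gray
            CS420→CS470: CS470 black — skip
          CS420 black
          CS201 gray
            CS340 gray
              CS340→CS420: CS420 black — skip
              CS450 gray
                CS450→CS120: CS120 black — skip
              CS450 black
            CS340 black
            CS201→CS401: CS401 is gray → back edge
Back edge closes the cycle CS401 → CS330 → CS210 → CS250 → CS101 → CS201 → CS401; its vertices are {CS101, CS201, CS210, CS250, CS330, CS401}.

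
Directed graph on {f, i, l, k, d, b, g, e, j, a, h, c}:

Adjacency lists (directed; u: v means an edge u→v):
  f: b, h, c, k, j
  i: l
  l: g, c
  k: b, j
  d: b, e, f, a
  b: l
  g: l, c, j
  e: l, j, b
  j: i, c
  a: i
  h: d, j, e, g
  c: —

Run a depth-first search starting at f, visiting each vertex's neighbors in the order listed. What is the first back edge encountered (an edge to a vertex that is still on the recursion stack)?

g->l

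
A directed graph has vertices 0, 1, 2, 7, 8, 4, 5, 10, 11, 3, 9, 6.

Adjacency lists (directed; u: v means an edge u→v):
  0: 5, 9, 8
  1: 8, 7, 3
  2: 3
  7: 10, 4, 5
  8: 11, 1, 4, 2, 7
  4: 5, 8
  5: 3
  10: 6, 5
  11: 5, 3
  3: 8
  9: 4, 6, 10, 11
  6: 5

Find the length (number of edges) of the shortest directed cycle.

2

For each vertex v, BFS finds the shortest path from v back to v.
The shortest such closed walk is 8 → 4 → 8, length 2.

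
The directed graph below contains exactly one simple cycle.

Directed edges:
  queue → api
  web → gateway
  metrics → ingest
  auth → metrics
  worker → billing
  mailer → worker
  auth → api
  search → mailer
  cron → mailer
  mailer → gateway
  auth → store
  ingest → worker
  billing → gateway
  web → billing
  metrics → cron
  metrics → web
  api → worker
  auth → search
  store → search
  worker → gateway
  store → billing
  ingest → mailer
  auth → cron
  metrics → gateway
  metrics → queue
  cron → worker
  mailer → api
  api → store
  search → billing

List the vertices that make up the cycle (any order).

api, store, mailer, search

DFS with gray/black marking from store:
store gray
  search gray
    mailer gray
      api gray
        api→store: store is gray → back edge
Back edge closes the cycle store → search → mailer → api → store; its vertices are {api, store, mailer, search}.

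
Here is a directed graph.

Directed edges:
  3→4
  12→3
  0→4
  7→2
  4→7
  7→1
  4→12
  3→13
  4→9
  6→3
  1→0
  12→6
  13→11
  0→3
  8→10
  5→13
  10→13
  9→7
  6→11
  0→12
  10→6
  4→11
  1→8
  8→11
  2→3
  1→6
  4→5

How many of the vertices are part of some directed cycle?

A vertex is on a directed cycle iff it belongs to a strongly connected component of size ≥ 2 (or has a self-loop).
The vertices on cycles are {0, 1, 2, 3, 4, 6, 7, 8, 9, 10, 12} — 11 in total.

11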